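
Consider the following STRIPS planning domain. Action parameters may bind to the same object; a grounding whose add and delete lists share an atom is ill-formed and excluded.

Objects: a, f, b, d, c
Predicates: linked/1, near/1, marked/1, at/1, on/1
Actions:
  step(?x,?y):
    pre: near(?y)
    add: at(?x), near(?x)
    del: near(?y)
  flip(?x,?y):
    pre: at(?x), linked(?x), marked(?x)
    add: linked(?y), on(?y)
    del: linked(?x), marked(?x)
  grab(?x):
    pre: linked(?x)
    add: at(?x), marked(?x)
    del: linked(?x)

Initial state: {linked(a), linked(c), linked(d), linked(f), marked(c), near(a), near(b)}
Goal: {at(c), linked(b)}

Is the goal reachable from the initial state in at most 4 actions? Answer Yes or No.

Yes

1. step(c,a)  →  {at(c), linked(a), linked(c), linked(d), linked(f), marked(c), near(b), near(c)}
2. flip(c,b)  →  {at(c), linked(a), linked(b), linked(d), linked(f), near(b), near(c), on(b)}
optimal plan length = 2; 2 ≤ 4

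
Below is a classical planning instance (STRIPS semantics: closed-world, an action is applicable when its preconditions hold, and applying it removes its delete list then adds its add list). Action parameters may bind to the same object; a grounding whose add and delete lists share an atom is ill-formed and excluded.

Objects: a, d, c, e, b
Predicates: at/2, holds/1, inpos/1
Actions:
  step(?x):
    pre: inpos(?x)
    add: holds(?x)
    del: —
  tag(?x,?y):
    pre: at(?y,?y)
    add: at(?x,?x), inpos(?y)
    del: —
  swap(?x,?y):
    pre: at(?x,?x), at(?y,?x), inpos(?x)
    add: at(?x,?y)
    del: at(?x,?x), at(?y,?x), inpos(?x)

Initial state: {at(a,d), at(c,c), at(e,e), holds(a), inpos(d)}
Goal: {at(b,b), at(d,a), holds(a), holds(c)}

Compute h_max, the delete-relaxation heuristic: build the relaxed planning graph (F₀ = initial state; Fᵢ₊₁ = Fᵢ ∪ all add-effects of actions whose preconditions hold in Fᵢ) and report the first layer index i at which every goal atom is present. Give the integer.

F0 = init (5 atoms)
F1 = F0 ∪ {at(a,a), at(b,b), at(d,d), holds(d), inpos(c), inpos(e)}  (11 atoms)
F2 = F1 ∪ {at(d,a), holds(c), holds(e), inpos(a), inpos(b)}  (16 atoms)
goal ⊆ F2  ⇒  h_max = 2

2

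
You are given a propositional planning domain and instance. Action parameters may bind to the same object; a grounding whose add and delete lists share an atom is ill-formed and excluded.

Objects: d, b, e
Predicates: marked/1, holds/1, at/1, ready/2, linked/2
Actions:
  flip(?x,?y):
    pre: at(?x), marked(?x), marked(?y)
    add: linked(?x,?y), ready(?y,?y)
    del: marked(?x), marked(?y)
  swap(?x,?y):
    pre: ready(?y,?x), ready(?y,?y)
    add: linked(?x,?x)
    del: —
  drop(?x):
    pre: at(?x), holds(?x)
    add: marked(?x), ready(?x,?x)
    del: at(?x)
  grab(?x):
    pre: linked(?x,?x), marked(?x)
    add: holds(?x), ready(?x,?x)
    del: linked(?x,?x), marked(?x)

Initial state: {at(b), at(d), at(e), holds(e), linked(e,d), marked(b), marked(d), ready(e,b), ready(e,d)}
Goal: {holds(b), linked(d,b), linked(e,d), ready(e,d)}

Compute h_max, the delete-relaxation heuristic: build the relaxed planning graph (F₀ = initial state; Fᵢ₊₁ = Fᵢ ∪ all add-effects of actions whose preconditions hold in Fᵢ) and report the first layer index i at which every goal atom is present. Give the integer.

2

F0 = init (9 atoms)
F1 = F0 ∪ {linked(b,b), linked(b,d), linked(d,b), linked(d,d), marked(e), ready(b,b), ready(d,d), ready(e,e)}  (17 atoms)
F2 = F1 ∪ {holds(b), holds(d), linked(b,e), linked(d,e), linked(e,b), linked(e,e)}  (23 atoms)
goal ⊆ F2  ⇒  h_max = 2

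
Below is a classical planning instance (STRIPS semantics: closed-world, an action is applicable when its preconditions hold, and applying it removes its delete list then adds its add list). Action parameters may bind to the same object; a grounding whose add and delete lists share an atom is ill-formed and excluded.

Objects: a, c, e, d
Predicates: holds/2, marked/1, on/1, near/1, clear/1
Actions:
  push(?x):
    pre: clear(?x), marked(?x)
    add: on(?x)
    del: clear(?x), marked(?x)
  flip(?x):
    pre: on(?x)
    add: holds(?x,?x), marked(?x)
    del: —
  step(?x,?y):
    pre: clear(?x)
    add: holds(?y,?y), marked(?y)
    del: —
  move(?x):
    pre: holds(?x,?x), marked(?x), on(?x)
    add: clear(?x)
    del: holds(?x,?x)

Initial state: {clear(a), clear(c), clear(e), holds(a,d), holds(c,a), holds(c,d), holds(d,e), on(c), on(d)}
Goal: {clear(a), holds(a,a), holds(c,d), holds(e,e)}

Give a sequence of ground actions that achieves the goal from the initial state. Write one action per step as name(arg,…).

step(a,a); step(a,e)

1. step(a,a)  →  {clear(a), clear(c), clear(e), holds(a,a), holds(a,d), holds(c,a), holds(c,d), holds(d,e), marked(a), on(c), on(d)}
2. step(a,e)  →  {clear(a), clear(c), clear(e), holds(a,a), holds(a,d), holds(c,a), holds(c,d), holds(d,e), holds(e,e), marked(a), marked(e), on(c), on(d)}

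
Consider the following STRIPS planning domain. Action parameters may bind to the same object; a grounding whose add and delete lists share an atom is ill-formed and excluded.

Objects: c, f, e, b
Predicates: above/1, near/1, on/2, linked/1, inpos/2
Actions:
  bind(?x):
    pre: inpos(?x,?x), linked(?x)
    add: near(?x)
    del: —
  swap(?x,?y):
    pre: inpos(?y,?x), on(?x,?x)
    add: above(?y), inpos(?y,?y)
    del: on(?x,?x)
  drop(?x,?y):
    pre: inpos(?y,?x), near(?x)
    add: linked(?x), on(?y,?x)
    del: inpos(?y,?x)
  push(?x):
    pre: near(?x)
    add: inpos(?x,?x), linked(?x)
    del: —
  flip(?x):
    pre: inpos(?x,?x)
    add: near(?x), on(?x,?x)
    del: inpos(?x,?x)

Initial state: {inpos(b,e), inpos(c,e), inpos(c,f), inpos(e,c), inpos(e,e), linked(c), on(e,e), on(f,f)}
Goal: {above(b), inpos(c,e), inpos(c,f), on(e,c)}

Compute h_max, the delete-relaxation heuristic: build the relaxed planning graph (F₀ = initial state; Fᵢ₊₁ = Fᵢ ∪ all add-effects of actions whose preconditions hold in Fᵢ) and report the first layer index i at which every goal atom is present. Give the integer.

F0 = init (8 atoms)
F1 = F0 ∪ {above(b), above(c), above(e), inpos(b,b), inpos(c,c), near(e)}  (14 atoms)
F2 = F1 ∪ {linked(e), near(b), near(c), on(b,b), on(b,e), on(c,c), on(c,e)}  (21 atoms)
F3 = F2 ∪ {linked(b), on(e,c)}  (23 atoms)
goal ⊆ F3  ⇒  h_max = 3

3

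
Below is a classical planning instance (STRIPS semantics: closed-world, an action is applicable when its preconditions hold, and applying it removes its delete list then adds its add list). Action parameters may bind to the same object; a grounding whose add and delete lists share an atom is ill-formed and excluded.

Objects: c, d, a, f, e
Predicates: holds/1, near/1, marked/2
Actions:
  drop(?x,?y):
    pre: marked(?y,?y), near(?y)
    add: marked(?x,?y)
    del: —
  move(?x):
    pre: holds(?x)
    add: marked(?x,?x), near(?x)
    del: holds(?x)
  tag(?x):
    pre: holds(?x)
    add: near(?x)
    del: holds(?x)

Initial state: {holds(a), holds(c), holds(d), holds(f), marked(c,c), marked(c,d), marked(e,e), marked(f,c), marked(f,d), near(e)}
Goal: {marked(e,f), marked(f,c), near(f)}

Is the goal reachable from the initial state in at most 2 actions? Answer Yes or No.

1. move(f)  →  {holds(a), holds(c), holds(d), marked(c,c), marked(c,d), marked(e,e), marked(f,c), marked(f,d), marked(f,f), near(e), near(f)}
2. drop(e,f)  →  {holds(a), holds(c), holds(d), marked(c,c), marked(c,d), marked(e,e), marked(e,f), marked(f,c), marked(f,d), marked(f,f), near(e), near(f)}
optimal plan length = 2; 2 ≤ 2

Yes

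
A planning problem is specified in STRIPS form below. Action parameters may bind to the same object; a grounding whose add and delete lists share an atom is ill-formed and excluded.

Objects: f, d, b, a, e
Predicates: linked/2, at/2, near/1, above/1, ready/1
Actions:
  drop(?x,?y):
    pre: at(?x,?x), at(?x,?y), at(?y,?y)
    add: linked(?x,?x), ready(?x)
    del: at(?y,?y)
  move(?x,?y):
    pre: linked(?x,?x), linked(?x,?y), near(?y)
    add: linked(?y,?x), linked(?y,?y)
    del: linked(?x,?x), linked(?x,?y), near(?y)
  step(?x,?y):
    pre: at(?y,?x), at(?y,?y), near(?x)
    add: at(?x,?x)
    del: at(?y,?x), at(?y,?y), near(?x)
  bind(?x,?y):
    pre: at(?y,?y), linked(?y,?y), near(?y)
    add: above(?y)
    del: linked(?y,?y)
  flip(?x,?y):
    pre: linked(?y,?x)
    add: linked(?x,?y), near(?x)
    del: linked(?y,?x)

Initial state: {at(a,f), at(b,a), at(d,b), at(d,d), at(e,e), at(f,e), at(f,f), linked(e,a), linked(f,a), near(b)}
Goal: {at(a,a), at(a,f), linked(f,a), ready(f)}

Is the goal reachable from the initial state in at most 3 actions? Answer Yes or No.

1. drop(f,f)  →  {at(a,f), at(b,a), at(d,b), at(d,d), at(e,e), at(f,e), linked(e,a), linked(f,a), linked(f,f), near(b), ready(f)}
2. step(b,d)  →  {at(a,f), at(b,a), at(b,b), at(e,e), at(f,e), linked(e,a), linked(f,a), linked(f,f), ready(f)}
3. flip(a,e)  →  {at(a,f), at(b,a), at(b,b), at(e,e), at(f,e), linked(a,e), linked(f,a), linked(f,f), near(a), ready(f)}
4. step(a,b)  →  {at(a,a), at(a,f), at(e,e), at(f,e), linked(a,e), linked(f,a), linked(f,f), ready(f)}
optimal plan length = 4; 4 > 3

No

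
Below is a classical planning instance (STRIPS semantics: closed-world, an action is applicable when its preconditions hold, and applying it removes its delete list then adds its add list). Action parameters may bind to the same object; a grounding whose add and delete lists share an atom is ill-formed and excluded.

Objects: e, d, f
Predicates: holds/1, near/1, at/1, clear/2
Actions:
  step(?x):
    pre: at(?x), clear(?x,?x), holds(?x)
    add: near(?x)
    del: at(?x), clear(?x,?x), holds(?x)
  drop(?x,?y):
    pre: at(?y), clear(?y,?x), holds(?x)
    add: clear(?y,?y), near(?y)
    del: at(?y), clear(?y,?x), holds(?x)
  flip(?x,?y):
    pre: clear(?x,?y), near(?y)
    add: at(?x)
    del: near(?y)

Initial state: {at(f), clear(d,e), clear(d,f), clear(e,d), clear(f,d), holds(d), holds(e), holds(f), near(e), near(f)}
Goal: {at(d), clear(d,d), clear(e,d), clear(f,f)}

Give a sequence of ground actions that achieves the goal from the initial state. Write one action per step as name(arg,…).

1. drop(d,f)  →  {clear(d,e), clear(d,f), clear(e,d), clear(f,f), holds(e), holds(f), near(e), near(f)}
2. flip(d,e)  →  {at(d), clear(d,e), clear(d,f), clear(e,d), clear(f,f), holds(e), holds(f), near(f)}
3. drop(e,d)  →  {clear(d,d), clear(d,f), clear(e,d), clear(f,f), holds(f), near(d), near(f)}
4. flip(d,d)  →  {at(d), clear(d,d), clear(d,f), clear(e,d), clear(f,f), holds(f), near(f)}

drop(d,f); flip(d,e); drop(e,d); flip(d,d)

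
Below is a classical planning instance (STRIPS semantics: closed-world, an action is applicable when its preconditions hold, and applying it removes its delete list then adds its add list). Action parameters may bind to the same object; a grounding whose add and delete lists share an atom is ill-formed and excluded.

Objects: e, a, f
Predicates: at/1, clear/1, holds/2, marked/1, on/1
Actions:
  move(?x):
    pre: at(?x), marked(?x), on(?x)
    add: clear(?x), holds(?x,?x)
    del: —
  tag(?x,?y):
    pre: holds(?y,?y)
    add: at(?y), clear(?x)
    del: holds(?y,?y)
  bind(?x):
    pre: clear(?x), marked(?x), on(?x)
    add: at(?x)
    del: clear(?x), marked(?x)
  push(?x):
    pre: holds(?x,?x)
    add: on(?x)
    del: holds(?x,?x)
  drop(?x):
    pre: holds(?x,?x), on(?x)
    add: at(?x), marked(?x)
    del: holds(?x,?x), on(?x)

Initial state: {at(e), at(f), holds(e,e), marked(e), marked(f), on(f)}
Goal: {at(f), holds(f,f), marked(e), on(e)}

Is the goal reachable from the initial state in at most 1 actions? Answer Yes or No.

No

1. move(f)  →  {at(e), at(f), clear(f), holds(e,e), holds(f,f), marked(e), marked(f), on(f)}
2. push(e)  →  {at(e), at(f), clear(f), holds(f,f), marked(e), marked(f), on(e), on(f)}
optimal plan length = 2; 2 > 1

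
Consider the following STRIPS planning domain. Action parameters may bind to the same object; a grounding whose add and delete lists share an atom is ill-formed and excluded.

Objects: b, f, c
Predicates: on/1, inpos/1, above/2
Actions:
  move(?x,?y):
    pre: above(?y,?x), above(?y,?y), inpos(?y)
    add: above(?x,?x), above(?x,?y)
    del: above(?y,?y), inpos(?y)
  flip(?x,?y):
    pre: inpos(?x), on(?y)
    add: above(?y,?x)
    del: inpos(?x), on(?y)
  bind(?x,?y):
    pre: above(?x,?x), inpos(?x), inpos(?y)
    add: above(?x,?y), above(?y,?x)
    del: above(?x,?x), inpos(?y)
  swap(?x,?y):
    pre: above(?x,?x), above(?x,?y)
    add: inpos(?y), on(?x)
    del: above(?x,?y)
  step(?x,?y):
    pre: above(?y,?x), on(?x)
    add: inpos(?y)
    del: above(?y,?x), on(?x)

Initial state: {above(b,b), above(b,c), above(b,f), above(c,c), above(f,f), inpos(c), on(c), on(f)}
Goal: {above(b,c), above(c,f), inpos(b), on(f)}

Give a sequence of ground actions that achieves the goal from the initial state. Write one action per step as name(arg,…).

1. swap(b,b)  →  {above(b,c), above(b,f), above(c,c), above(f,f), inpos(b), inpos(c), on(b), on(c), on(f)}
2. swap(f,f)  →  {above(b,c), above(b,f), above(c,c), inpos(b), inpos(c), inpos(f), on(b), on(c), on(f)}
3. flip(f,c)  →  {above(b,c), above(b,f), above(c,c), above(c,f), inpos(b), inpos(c), on(b), on(f)}

swap(b,b); swap(f,f); flip(f,c)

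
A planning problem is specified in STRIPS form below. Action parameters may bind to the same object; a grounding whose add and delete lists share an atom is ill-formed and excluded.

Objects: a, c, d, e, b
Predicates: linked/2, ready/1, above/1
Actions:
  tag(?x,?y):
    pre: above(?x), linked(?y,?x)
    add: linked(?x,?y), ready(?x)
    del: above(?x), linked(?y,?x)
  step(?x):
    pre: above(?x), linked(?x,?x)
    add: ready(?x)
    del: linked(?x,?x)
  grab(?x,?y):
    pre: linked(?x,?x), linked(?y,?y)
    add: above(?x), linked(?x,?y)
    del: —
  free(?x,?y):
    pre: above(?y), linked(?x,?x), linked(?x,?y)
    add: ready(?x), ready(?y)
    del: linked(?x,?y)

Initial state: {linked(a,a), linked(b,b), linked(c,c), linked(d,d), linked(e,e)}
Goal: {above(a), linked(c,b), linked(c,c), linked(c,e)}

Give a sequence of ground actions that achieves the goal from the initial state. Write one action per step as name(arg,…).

grab(a,a); grab(c,e); grab(c,b)

1. grab(a,a)  →  {above(a), linked(a,a), linked(b,b), linked(c,c), linked(d,d), linked(e,e)}
2. grab(c,e)  →  {above(a), above(c), linked(a,a), linked(b,b), linked(c,c), linked(c,e), linked(d,d), linked(e,e)}
3. grab(c,b)  →  {above(a), above(c), linked(a,a), linked(b,b), linked(c,b), linked(c,c), linked(c,e), linked(d,d), linked(e,e)}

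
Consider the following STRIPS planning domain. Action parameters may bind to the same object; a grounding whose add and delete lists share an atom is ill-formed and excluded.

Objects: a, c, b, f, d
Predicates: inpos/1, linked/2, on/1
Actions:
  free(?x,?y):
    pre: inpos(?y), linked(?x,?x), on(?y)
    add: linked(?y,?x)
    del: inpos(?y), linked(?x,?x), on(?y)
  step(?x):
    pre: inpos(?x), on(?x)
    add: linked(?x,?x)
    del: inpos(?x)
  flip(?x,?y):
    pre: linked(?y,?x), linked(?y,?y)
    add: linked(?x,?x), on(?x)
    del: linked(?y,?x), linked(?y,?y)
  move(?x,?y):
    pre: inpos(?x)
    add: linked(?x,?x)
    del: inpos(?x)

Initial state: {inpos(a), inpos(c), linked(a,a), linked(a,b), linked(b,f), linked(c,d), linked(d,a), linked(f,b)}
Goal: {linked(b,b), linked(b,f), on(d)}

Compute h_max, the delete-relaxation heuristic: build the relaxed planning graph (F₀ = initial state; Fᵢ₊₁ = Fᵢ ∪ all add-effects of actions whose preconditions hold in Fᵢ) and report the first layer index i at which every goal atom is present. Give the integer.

F0 = init (8 atoms)
F1 = F0 ∪ {linked(b,b), linked(c,c), on(b)}  (11 atoms)
F2 = F1 ∪ {linked(d,d), linked(f,f), on(d), on(f)}  (15 atoms)
goal ⊆ F2  ⇒  h_max = 2

2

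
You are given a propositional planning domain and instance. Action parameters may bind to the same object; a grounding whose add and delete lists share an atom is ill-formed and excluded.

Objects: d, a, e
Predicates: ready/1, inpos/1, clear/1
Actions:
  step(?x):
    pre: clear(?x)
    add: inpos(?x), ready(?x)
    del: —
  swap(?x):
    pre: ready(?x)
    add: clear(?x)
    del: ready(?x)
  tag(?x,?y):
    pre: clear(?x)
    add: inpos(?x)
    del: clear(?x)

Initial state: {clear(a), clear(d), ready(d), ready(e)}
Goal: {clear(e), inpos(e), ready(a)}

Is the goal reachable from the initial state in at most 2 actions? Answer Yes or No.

1. step(a)  →  {clear(a), clear(d), inpos(a), ready(a), ready(d), ready(e)}
2. swap(e)  →  {clear(a), clear(d), clear(e), inpos(a), ready(a), ready(d)}
3. step(e)  →  {clear(a), clear(d), clear(e), inpos(a), inpos(e), ready(a), ready(d), ready(e)}
optimal plan length = 3; 3 > 2

No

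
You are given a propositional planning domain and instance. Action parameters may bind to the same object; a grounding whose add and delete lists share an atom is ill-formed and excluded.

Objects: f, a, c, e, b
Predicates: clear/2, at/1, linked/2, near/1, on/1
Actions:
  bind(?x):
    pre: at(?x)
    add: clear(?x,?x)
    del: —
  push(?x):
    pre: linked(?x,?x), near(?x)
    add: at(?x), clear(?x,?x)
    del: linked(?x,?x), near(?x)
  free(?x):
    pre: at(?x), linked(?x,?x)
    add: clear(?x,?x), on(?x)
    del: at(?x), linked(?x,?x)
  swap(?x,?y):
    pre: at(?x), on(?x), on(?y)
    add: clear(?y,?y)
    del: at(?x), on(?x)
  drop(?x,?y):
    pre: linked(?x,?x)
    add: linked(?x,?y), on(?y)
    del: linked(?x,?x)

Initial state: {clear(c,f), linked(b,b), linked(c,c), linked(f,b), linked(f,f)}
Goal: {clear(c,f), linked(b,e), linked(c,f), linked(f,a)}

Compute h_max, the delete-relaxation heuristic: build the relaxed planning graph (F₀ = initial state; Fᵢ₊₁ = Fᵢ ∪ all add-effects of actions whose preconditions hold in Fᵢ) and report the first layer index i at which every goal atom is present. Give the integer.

F0 = init (5 atoms)
F1 = F0 ∪ {linked(b,a), linked(b,c), linked(b,e), linked(b,f), linked(c,a), linked(c,b), linked(c,e), linked(c,f), linked(f,a), linked(f,c), linked(f,e), on(a), on(b), on(c), on(e), on(f)}  (21 atoms)
goal ⊆ F1  ⇒  h_max = 1

1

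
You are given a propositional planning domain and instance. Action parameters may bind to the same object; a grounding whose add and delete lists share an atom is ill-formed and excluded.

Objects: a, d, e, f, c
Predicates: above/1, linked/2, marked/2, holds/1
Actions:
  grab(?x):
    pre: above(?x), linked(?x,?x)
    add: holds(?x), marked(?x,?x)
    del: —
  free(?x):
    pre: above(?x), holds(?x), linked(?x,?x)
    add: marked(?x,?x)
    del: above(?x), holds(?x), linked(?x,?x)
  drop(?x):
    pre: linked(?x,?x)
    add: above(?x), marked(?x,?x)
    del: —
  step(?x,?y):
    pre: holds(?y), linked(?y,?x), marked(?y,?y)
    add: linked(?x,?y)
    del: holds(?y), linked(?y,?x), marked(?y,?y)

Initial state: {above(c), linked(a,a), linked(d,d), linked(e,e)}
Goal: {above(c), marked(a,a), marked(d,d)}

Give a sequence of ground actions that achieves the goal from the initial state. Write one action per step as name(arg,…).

1. drop(a)  →  {above(a), above(c), linked(a,a), linked(d,d), linked(e,e), marked(a,a)}
2. drop(d)  →  {above(a), above(c), above(d), linked(a,a), linked(d,d), linked(e,e), marked(a,a), marked(d,d)}

drop(a); drop(d)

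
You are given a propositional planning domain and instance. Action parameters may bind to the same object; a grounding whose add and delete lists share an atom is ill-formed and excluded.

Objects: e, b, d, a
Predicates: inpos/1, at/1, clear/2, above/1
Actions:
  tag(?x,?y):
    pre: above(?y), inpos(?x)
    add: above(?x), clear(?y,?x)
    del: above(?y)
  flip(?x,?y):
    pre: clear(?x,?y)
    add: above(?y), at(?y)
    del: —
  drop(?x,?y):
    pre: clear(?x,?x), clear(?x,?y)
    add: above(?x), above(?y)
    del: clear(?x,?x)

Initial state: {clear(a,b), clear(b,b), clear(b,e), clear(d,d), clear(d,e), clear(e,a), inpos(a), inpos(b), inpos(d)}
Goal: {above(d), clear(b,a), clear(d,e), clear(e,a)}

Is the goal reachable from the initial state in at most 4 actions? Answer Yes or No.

Yes

1. flip(b,b)  →  {above(b), at(b), clear(a,b), clear(b,b), clear(b,e), clear(d,d), clear(d,e), clear(e,a), inpos(a), inpos(b), inpos(d)}
2. tag(a,b)  →  {above(a), at(b), clear(a,b), clear(b,a), clear(b,b), clear(b,e), clear(d,d), clear(d,e), clear(e,a), inpos(a), inpos(b), inpos(d)}
3. tag(d,a)  →  {above(d), at(b), clear(a,b), clear(a,d), clear(b,a), clear(b,b), clear(b,e), clear(d,d), clear(d,e), clear(e,a), inpos(a), inpos(b), inpos(d)}
optimal plan length = 3; 3 ≤ 4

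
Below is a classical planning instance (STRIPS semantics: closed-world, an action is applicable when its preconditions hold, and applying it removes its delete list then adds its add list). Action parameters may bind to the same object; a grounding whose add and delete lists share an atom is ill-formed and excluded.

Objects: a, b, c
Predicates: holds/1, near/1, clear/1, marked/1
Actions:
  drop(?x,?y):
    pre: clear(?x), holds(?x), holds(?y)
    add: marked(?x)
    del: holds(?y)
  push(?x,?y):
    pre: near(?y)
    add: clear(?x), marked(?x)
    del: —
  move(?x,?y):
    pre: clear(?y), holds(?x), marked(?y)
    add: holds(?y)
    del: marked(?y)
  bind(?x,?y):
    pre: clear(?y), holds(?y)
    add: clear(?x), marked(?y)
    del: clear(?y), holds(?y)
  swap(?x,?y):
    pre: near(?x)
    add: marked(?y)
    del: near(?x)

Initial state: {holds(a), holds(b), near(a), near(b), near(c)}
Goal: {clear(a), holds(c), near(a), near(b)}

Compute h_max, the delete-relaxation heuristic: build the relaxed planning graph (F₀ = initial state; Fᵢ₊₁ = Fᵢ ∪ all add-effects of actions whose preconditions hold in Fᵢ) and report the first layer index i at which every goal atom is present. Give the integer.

2

F0 = init (5 atoms)
F1 = F0 ∪ {clear(a), clear(b), clear(c), marked(a), marked(b), marked(c)}  (11 atoms)
F2 = F1 ∪ {holds(c)}  (12 atoms)
goal ⊆ F2  ⇒  h_max = 2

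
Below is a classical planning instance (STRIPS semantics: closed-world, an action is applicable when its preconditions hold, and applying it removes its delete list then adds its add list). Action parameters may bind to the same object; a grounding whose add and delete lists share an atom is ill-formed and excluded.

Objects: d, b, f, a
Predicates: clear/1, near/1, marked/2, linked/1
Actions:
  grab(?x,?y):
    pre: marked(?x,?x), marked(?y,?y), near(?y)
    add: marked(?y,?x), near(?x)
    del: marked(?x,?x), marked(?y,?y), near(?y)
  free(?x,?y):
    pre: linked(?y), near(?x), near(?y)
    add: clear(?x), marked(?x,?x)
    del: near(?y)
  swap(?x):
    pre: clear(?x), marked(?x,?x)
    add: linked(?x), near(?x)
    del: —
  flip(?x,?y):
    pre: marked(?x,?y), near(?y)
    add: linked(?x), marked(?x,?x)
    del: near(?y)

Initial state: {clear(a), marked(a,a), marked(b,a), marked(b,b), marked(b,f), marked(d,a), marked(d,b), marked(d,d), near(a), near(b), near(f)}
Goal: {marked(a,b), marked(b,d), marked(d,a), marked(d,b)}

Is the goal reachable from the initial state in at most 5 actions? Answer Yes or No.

1. grab(d,b)  →  {clear(a), marked(a,a), marked(b,a), marked(b,d), marked(b,f), marked(d,a), marked(d,b), near(a), near(d), near(f)}
2. flip(b,d)  →  {clear(a), linked(b), marked(a,a), marked(b,a), marked(b,b), marked(b,d), marked(b,f), marked(d,a), marked(d,b), near(a), near(f)}
3. grab(b,a)  →  {clear(a), linked(b), marked(a,b), marked(b,a), marked(b,d), marked(b,f), marked(d,a), marked(d,b), near(b), near(f)}
optimal plan length = 3; 3 ≤ 5

Yes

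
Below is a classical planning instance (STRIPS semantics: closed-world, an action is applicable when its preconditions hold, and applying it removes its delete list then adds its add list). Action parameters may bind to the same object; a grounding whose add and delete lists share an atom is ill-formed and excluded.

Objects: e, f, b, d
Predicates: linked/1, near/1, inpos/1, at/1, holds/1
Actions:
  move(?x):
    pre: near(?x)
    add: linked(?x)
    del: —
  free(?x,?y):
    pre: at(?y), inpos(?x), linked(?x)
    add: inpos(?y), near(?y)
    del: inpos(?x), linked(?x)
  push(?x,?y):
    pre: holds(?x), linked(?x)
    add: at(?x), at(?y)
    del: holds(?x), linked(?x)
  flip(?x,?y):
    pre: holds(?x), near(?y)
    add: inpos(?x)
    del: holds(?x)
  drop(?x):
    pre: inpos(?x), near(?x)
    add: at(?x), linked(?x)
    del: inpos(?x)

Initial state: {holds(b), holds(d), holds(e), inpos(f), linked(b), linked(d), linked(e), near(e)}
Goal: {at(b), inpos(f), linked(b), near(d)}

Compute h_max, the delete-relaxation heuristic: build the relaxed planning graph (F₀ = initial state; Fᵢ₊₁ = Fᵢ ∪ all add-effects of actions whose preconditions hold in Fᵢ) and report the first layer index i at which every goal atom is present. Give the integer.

2

F0 = init (8 atoms)
F1 = F0 ∪ {at(b), at(d), at(e), at(f), inpos(b), inpos(d), inpos(e)}  (15 atoms)
F2 = F1 ∪ {near(b), near(d), near(f)}  (18 atoms)
goal ⊆ F2  ⇒  h_max = 2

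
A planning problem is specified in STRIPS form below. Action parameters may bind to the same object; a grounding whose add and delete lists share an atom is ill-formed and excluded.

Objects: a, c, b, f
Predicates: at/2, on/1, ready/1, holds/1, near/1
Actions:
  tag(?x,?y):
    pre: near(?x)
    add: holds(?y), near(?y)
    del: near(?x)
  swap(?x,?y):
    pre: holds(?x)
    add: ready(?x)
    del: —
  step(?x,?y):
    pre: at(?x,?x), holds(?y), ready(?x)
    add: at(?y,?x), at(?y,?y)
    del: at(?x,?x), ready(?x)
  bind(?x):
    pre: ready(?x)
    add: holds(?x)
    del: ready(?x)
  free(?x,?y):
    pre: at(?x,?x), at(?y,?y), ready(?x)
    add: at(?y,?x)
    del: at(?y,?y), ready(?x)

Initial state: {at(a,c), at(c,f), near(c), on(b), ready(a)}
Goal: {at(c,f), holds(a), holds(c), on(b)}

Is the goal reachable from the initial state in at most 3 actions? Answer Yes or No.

1. tag(c,a)  →  {at(a,c), at(c,f), holds(a), near(a), on(b), ready(a)}
2. tag(a,c)  →  {at(a,c), at(c,f), holds(a), holds(c), near(c), on(b), ready(a)}
optimal plan length = 2; 2 ≤ 3

Yes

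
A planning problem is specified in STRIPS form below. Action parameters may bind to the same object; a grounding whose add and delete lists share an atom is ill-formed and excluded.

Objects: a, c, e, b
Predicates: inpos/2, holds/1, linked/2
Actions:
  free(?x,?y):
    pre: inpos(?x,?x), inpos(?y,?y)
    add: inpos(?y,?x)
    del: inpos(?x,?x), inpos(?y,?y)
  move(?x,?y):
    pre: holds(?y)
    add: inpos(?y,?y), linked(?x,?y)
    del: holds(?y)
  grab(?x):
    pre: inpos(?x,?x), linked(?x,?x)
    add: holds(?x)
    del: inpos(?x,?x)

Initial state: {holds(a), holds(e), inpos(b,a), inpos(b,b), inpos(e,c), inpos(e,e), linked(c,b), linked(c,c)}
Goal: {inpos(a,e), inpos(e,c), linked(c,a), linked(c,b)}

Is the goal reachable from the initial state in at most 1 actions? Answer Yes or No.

No

1. move(c,a)  →  {holds(e), inpos(a,a), inpos(b,a), inpos(b,b), inpos(e,c), inpos(e,e), linked(c,a), linked(c,b), linked(c,c)}
2. free(e,a)  →  {holds(e), inpos(a,e), inpos(b,a), inpos(b,b), inpos(e,c), linked(c,a), linked(c,b), linked(c,c)}
optimal plan length = 2; 2 > 1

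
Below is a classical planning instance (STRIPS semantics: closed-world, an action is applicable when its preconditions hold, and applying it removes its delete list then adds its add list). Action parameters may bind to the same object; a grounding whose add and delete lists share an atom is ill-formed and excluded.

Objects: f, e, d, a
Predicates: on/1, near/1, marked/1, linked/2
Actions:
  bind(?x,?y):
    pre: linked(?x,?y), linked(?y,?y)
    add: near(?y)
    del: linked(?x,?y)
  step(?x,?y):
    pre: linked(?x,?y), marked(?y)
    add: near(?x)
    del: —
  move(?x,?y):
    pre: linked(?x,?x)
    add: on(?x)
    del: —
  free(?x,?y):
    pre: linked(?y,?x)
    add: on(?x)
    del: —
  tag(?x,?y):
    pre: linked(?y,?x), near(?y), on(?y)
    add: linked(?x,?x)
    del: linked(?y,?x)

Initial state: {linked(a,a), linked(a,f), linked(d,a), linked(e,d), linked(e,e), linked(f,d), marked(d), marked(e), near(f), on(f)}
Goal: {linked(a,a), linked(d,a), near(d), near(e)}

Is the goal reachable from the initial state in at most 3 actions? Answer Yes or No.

Yes

1. bind(e,e)  →  {linked(a,a), linked(a,f), linked(d,a), linked(e,d), linked(f,d), marked(d), marked(e), near(e), near(f), on(f)}
2. tag(d,f)  →  {linked(a,a), linked(a,f), linked(d,a), linked(d,d), linked(e,d), marked(d), marked(e), near(e), near(f), on(f)}
3. bind(e,d)  →  {linked(a,a), linked(a,f), linked(d,a), linked(d,d), marked(d), marked(e), near(d), near(e), near(f), on(f)}
optimal plan length = 3; 3 ≤ 3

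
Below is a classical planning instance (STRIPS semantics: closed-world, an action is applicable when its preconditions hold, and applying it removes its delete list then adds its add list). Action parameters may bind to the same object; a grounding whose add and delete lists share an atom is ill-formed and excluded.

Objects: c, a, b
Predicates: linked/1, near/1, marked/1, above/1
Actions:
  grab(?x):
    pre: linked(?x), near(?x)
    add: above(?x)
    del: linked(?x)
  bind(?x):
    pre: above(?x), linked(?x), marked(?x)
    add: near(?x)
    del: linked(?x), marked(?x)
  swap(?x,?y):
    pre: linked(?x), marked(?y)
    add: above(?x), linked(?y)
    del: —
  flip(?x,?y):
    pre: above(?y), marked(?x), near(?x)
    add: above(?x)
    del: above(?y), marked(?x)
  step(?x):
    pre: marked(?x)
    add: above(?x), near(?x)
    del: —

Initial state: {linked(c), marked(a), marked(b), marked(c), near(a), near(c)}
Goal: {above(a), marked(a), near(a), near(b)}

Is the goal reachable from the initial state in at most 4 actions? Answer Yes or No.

Yes

1. step(a)  →  {above(a), linked(c), marked(a), marked(b), marked(c), near(a), near(c)}
2. step(b)  →  {above(a), above(b), linked(c), marked(a), marked(b), marked(c), near(a), near(b), near(c)}
optimal plan length = 2; 2 ≤ 4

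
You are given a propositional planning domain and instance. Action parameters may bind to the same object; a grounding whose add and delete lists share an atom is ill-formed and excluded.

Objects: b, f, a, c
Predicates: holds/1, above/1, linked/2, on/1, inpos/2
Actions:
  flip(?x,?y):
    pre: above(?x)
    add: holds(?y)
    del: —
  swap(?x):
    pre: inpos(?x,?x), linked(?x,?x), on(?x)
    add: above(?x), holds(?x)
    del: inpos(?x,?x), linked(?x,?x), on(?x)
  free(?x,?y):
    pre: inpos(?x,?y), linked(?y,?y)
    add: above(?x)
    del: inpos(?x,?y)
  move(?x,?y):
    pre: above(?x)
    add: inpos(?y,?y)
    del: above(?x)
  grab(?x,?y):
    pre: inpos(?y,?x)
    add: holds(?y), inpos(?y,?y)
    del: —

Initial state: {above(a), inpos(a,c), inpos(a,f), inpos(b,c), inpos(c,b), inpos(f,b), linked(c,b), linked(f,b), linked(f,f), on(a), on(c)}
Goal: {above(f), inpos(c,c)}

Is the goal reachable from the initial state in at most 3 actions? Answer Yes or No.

Yes

1. move(a,f)  →  {inpos(a,c), inpos(a,f), inpos(b,c), inpos(c,b), inpos(f,b), inpos(f,f), linked(c,b), linked(f,b), linked(f,f), on(a), on(c)}
2. free(f,f)  →  {above(f), inpos(a,c), inpos(a,f), inpos(b,c), inpos(c,b), inpos(f,b), linked(c,b), linked(f,b), linked(f,f), on(a), on(c)}
3. grab(b,c)  →  {above(f), holds(c), inpos(a,c), inpos(a,f), inpos(b,c), inpos(c,b), inpos(c,c), inpos(f,b), linked(c,b), linked(f,b), linked(f,f), on(a), on(c)}
optimal plan length = 3; 3 ≤ 3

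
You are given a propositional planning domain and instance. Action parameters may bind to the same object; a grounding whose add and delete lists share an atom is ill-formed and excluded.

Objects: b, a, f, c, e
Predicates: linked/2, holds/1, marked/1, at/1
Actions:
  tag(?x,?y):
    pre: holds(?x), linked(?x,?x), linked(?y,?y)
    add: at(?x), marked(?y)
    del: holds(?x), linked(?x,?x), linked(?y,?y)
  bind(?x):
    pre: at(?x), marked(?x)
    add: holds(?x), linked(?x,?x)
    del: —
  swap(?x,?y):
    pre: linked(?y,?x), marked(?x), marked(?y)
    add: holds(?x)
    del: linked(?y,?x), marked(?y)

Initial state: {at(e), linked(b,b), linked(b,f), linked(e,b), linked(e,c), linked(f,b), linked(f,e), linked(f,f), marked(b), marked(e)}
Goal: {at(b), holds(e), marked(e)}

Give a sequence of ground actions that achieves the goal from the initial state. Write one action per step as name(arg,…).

1. bind(e)  →  {at(e), holds(e), linked(b,b), linked(b,f), linked(e,b), linked(e,c), linked(e,e), linked(f,b), linked(f,e), linked(f,f), marked(b), marked(e)}
2. swap(b,e)  →  {at(e), holds(b), holds(e), linked(b,b), linked(b,f), linked(e,c), linked(e,e), linked(f,b), linked(f,e), linked(f,f), marked(b)}
3. tag(b,e)  →  {at(b), at(e), holds(e), linked(b,f), linked(e,c), linked(f,b), linked(f,e), linked(f,f), marked(b), marked(e)}

bind(e); swap(b,e); tag(b,e)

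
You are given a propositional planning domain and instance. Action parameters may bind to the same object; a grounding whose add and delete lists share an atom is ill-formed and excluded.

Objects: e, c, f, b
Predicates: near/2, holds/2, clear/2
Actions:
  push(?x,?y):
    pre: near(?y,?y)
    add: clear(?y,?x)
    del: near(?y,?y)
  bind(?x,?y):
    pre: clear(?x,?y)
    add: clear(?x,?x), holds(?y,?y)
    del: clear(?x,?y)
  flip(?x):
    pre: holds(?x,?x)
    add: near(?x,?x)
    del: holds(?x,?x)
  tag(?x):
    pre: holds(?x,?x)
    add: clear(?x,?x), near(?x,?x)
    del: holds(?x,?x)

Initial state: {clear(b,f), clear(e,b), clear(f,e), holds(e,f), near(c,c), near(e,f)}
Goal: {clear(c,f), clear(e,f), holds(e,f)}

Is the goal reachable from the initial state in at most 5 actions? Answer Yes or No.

1. push(f,c)  →  {clear(b,f), clear(c,f), clear(e,b), clear(f,e), holds(e,f), near(e,f)}
2. bind(f,e)  →  {clear(b,f), clear(c,f), clear(e,b), clear(f,f), holds(e,e), holds(e,f), near(e,f)}
3. flip(e)  →  {clear(b,f), clear(c,f), clear(e,b), clear(f,f), holds(e,f), near(e,e), near(e,f)}
4. push(f,e)  →  {clear(b,f), clear(c,f), clear(e,b), clear(e,f), clear(f,f), holds(e,f), near(e,f)}
optimal plan length = 4; 4 ≤ 5

Yes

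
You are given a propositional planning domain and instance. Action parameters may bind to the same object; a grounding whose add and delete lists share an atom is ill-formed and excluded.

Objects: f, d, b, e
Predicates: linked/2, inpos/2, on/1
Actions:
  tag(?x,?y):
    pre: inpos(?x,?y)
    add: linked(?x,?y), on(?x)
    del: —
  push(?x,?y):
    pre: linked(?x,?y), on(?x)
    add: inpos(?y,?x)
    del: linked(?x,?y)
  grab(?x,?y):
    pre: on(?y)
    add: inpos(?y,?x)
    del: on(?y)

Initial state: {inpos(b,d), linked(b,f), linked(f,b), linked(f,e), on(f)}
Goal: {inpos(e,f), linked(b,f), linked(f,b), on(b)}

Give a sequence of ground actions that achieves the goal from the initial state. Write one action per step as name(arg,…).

tag(b,d); push(f,e)

1. tag(b,d)  →  {inpos(b,d), linked(b,d), linked(b,f), linked(f,b), linked(f,e), on(b), on(f)}
2. push(f,e)  →  {inpos(b,d), inpos(e,f), linked(b,d), linked(b,f), linked(f,b), on(b), on(f)}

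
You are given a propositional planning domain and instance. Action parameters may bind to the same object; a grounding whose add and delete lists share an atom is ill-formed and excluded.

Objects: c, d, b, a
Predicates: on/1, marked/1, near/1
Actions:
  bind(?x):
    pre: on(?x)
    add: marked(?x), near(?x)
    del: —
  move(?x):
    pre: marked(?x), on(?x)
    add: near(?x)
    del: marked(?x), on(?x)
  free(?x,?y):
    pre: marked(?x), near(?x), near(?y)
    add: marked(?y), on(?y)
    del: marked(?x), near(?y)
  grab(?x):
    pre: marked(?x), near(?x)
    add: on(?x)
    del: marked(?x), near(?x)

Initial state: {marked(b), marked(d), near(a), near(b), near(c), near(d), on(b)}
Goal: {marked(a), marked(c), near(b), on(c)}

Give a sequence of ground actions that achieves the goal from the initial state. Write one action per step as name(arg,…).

free(d,c); free(b,a)

1. free(d,c)  →  {marked(b), marked(c), near(a), near(b), near(d), on(b), on(c)}
2. free(b,a)  →  {marked(a), marked(c), near(b), near(d), on(a), on(b), on(c)}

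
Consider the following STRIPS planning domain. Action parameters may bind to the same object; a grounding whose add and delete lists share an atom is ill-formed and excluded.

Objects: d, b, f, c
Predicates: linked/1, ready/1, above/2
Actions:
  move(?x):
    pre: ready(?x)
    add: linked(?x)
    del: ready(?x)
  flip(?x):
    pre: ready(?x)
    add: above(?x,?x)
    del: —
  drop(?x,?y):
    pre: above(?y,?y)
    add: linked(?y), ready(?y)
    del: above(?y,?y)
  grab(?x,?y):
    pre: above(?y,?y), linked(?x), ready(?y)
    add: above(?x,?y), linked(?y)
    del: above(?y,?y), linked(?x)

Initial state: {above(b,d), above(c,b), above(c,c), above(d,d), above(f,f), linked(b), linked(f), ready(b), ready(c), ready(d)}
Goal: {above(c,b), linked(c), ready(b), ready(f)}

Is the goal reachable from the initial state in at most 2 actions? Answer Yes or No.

Yes

1. move(c)  →  {above(b,d), above(c,b), above(c,c), above(d,d), above(f,f), linked(b), linked(c), linked(f), ready(b), ready(d)}
2. drop(d,f)  →  {above(b,d), above(c,b), above(c,c), above(d,d), linked(b), linked(c), linked(f), ready(b), ready(d), ready(f)}
optimal plan length = 2; 2 ≤ 2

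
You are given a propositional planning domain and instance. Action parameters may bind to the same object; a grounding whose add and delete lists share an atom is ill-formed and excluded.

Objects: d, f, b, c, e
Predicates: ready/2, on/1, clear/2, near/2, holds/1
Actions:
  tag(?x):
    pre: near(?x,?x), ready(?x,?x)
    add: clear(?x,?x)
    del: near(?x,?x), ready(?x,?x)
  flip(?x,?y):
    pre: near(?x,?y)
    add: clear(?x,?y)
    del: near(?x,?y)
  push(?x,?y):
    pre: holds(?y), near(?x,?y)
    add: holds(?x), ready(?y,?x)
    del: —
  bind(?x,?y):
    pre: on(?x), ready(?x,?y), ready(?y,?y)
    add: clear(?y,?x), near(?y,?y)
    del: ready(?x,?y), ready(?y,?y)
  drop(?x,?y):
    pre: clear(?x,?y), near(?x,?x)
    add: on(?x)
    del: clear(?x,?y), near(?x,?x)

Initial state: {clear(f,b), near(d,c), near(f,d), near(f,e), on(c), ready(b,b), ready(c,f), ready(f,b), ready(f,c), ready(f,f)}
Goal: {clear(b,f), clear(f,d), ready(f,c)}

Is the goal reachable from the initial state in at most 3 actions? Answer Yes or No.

No

1. flip(f,d)  →  {clear(f,b), clear(f,d), near(d,c), near(f,e), on(c), ready(b,b), ready(c,f), ready(f,b), ready(f,c), ready(f,f)}
2. bind(c,f)  →  {clear(f,b), clear(f,c), clear(f,d), near(d,c), near(f,e), near(f,f), on(c), ready(b,b), ready(f,b), ready(f,c)}
3. drop(f,b)  →  {clear(f,c), clear(f,d), near(d,c), near(f,e), on(c), on(f), ready(b,b), ready(f,b), ready(f,c)}
4. bind(f,b)  →  {clear(b,f), clear(f,c), clear(f,d), near(b,b), near(d,c), near(f,e), on(c), on(f), ready(f,c)}
optimal plan length = 4; 4 > 3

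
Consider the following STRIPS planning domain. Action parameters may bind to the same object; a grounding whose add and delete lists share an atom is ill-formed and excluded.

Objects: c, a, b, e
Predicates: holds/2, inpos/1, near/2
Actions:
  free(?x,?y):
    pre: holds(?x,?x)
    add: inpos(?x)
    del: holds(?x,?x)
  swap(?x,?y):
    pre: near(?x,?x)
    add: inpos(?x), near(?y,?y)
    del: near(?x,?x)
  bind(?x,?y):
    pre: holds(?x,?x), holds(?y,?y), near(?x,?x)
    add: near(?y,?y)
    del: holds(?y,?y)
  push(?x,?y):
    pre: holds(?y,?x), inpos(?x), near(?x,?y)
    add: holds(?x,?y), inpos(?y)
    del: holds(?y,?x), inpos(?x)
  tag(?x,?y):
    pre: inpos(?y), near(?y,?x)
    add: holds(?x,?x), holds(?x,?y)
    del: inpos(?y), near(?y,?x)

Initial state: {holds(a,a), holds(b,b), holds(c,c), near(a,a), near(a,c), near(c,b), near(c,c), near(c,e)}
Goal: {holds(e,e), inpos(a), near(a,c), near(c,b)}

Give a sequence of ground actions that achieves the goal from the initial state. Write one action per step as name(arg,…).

1. free(c,c)  →  {holds(a,a), holds(b,b), inpos(c), near(a,a), near(a,c), near(c,b), near(c,c), near(c,e)}
2. free(a,c)  →  {holds(b,b), inpos(a), inpos(c), near(a,a), near(a,c), near(c,b), near(c,c), near(c,e)}
3. tag(e,c)  →  {holds(b,b), holds(e,c), holds(e,e), inpos(a), near(a,a), near(a,c), near(c,b), near(c,c)}

free(c,c); free(a,c); tag(e,c)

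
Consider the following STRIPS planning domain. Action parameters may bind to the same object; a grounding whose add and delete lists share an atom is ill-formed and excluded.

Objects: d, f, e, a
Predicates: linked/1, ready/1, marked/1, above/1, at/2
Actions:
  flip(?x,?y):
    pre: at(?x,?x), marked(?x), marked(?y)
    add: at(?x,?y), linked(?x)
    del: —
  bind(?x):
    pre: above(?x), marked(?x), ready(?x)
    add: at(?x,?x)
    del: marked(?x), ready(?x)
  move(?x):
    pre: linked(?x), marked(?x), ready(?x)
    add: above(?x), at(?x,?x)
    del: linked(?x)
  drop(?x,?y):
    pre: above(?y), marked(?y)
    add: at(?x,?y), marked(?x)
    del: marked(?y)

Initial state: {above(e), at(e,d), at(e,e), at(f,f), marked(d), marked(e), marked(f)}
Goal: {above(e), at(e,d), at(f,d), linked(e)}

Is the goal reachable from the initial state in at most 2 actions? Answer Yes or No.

1. flip(f,d)  →  {above(e), at(e,d), at(e,e), at(f,d), at(f,f), linked(f), marked(d), marked(e), marked(f)}
2. flip(e,d)  →  {above(e), at(e,d), at(e,e), at(f,d), at(f,f), linked(e), linked(f), marked(d), marked(e), marked(f)}
optimal plan length = 2; 2 ≤ 2

Yes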